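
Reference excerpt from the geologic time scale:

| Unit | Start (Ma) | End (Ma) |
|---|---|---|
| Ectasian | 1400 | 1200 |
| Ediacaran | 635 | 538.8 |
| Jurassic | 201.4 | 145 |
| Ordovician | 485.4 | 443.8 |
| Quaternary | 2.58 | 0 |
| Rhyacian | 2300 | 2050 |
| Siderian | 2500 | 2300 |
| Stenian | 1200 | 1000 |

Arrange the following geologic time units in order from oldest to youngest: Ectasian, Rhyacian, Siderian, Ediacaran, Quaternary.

Siderian, Rhyacian, Ectasian, Ediacaran, Quaternary

Sorting by start age (descending Ma, since larger Ma = older): Siderian began 2500, Rhyacian began 2300, Ectasian began 1400, Ediacaran began 635, Quaternary began 2.58.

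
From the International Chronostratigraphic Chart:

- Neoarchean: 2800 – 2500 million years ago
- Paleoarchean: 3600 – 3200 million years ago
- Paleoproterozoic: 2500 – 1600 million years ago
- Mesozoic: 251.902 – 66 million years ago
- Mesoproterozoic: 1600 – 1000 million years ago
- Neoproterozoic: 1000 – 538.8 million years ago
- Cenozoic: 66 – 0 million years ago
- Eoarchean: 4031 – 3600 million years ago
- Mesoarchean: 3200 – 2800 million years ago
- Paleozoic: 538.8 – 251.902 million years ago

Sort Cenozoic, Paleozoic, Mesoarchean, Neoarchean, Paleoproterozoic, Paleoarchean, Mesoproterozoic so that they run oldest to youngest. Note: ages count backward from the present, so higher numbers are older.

Paleoarchean, then Mesoarchean, then Neoarchean, then Paleoproterozoic, then Mesoproterozoic, then Paleozoic, then Cenozoic

The oldest of these is Paleoarchean (starts 3600 Ma) and the youngest is Cenozoic (ends 0 Ma).
In between, by decreasing start age: Mesoarchean (3200), Neoarchean (2800), Paleoproterozoic (2500), Mesoproterozoic (1600), Paleozoic (538.8).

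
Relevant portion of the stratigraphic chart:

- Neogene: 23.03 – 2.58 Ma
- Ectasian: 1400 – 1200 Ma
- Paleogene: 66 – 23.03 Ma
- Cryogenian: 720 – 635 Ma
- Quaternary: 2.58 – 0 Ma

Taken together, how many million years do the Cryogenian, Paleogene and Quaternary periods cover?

130.55 million years

Each duration: Cryogenian = 85; Paleogene = 42.97; Quaternary = 2.58.
Sum: 85 + 42.97 + 2.58 = 130.55 Myr.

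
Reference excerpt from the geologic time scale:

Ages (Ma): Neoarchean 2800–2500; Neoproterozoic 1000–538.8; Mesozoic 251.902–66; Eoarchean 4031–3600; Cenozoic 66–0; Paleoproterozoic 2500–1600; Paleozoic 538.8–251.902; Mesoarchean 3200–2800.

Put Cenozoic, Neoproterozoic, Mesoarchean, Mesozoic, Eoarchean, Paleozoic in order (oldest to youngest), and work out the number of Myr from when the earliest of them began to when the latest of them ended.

Eoarchean, Mesoarchean, Neoproterozoic, Paleozoic, Mesozoic, Cenozoic; total span 4031 Myr

Start ages (Ma): Eoarchean 4031, Mesoarchean 3200, Neoproterozoic 1000, Paleozoic 538.8, Mesozoic 251.902, Cenozoic 66.
Ordered oldest to youngest: Eoarchean, Mesoarchean, Neoproterozoic, Paleozoic, Mesozoic, Cenozoic.
Span = 4031 − 0 = 4031 Myr.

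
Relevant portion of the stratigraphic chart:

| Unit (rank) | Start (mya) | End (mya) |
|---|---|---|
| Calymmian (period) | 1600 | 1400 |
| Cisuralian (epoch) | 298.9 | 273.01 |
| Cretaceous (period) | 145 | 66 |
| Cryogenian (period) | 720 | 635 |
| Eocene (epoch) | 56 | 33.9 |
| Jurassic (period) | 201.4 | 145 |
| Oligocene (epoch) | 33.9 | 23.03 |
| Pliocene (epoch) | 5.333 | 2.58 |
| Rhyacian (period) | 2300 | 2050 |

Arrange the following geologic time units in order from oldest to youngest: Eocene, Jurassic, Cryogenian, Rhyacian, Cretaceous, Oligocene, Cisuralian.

The oldest of these is Rhyacian (starts 2300 Ma) and the youngest is Oligocene (ends 23.03 Ma).
In between, by decreasing start age: Cryogenian (720), Cisuralian (298.9), Jurassic (201.4), Cretaceous (145), Eocene (56).

Rhyacian, then Cryogenian, then Cisuralian, then Jurassic, then Cretaceous, then Eocene, then Oligocene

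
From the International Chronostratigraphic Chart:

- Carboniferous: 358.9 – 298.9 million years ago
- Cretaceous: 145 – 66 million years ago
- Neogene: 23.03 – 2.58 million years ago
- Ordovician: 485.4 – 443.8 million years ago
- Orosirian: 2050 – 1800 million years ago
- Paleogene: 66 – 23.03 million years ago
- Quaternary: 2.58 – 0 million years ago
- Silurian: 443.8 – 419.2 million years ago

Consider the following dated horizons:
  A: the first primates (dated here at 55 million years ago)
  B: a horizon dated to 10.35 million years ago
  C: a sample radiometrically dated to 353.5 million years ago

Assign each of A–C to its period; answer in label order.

Match each age against the start–end ranges in the excerpt: A = 55 Ma → Paleogene (66–23.03); B = 10.35 Ma → Neogene (23.03–2.58); C = 353.5 Ma → Carboniferous (358.9–298.9).

A — Paleogene; B — Neogene; C — Carboniferous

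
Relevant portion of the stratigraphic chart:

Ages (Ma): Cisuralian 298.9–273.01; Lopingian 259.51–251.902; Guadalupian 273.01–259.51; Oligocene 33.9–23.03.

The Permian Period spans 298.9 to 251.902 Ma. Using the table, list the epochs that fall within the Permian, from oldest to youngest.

Cisuralian, Guadalupian, Lopingian

Epochs with both bounds inside 298.9–251.902 Ma: Cisuralian (298.9–273.01), Guadalupian (273.01–259.51), Lopingian (259.51–251.902).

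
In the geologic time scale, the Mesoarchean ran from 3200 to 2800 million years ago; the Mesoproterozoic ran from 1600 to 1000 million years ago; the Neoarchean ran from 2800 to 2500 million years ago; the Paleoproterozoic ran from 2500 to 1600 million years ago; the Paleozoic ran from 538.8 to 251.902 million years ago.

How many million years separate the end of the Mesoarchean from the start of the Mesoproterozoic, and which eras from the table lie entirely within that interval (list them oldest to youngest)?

End of Mesoarchean = 2800 Ma; start of Mesoproterozoic = 1600 Ma.
Gap = 2800 − 1600 = 1200 Myr.
Eras wholly inside 2800–1600 Ma: Neoarchean (2800–2500), Paleoproterozoic (2500–1600).

1200 million years; Neoarchean, Paleoproterozoic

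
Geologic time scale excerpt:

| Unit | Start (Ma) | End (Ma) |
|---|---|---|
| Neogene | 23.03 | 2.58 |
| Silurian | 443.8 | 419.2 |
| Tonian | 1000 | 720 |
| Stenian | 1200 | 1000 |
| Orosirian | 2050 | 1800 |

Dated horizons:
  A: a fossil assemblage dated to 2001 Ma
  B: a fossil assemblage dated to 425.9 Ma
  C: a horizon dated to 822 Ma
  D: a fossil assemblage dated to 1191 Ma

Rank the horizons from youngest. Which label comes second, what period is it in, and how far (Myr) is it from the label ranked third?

C, in the Tonian; 369 million years to D

Smaller Ma means younger, so youngest first: B 425.9 < C 822 < D 1191 < A 2001.
Counting 2 along gives C (822 Ma); the excerpt puts that inside the Tonian, 1000–720 Ma.
Next in line is D (1191 Ma), and 1191 − 822 = 369 Myr.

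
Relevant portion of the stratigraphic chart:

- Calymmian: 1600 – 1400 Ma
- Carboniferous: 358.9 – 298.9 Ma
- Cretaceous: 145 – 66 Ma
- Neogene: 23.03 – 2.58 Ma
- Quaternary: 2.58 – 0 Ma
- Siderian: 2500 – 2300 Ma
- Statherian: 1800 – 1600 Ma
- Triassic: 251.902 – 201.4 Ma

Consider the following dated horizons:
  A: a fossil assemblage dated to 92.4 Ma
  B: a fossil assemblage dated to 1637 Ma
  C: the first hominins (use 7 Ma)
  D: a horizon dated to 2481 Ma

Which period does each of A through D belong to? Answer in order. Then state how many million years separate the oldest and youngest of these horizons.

A — Cretaceous; B — Statherian; C — Neogene; D — Siderian; span 2474 million years

Match each age against the start–end ranges in the excerpt: A = 92.4 Ma → Cretaceous (145–66); B = 1637 Ma → Statherian (1800–1600); C = 7 Ma → Neogene (23.03–2.58); D = 2481 Ma → Siderian (2500–2300).
The largest age is 2481 Ma and the smallest is 7 Ma; their difference is 2474 Myr.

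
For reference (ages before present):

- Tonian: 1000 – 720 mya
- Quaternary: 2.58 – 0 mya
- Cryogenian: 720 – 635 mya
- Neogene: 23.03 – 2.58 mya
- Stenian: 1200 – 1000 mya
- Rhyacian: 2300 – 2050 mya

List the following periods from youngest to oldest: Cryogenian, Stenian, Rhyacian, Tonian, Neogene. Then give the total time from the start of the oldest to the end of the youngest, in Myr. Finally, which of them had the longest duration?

Neogene, Cryogenian, Tonian, Stenian, Rhyacian; total span 2297.42 Myr; longest is Tonian

From the excerpt: Cryogenian 720–635; Stenian 1200–1000; Rhyacian 2300–2050; Tonian 1000–720; Neogene 23.03–2.58 (Ma).
Larger Ma is earlier, so the oldest is Rhyacian and the youngest is Neogene; youngest to oldest: Neogene, Cryogenian, Tonian, Stenian, Rhyacian.
Oldest start 2300 minus youngest end 2.58 gives 2297.42 Myr overall.
Individual lengths (start − end): Rhyacian 250; Neogene 20.45; Tonian 280; Cryogenian 85; Stenian 200. The largest is Tonian at 280 Myr.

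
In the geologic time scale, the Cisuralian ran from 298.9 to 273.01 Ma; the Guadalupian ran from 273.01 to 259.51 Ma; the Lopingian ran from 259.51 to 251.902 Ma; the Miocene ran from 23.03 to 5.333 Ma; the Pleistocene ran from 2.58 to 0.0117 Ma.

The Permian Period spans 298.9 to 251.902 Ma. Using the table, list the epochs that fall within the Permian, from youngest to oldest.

Lopingian, Guadalupian, Cisuralian

Epochs with both bounds inside 298.9–251.902 Ma: Lopingian (259.51–251.902), Guadalupian (273.01–259.51), Cisuralian (298.9–273.01).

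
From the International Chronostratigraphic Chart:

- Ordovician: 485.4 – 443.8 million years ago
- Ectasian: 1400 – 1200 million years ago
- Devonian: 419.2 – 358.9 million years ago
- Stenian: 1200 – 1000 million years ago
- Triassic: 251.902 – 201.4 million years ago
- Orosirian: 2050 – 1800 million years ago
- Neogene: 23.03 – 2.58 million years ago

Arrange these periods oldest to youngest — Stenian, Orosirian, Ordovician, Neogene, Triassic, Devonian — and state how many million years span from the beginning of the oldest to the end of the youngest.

Start ages (Ma): Orosirian 2050, Stenian 1200, Ordovician 485.4, Devonian 419.2, Triassic 251.902, Neogene 23.03.
Ordered oldest to youngest: Orosirian, Stenian, Ordovician, Devonian, Triassic, Neogene.
Span = 2050 − 2.58 = 2047.42 Myr.

Orosirian → Stenian → Ordovician → Devonian → Triassic → Neogene; total span 2047.42 Myr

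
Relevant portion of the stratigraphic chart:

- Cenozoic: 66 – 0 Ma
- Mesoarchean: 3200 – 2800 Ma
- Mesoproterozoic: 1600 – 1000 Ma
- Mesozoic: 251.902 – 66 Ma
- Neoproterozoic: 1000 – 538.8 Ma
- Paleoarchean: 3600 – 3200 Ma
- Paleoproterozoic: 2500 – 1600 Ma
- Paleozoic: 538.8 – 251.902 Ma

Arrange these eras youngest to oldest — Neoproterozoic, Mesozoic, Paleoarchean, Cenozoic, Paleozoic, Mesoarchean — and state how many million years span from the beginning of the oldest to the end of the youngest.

Cenozoic → Mesozoic → Paleozoic → Neoproterozoic → Mesoarchean → Paleoarchean; total span 3600 Myr

From the excerpt: Neoproterozoic 1000–538.8; Mesozoic 251.902–66; Paleoarchean 3600–3200; Cenozoic 66–0; Paleozoic 538.8–251.902; Mesoarchean 3200–2800 (Ma).
Larger Ma is earlier, so the oldest is Paleoarchean and the youngest is Cenozoic; youngest to oldest: Cenozoic, Mesozoic, Paleozoic, Neoproterozoic, Mesoarchean, Paleoarchean.
Oldest start 3600 minus youngest end 0 gives 3600 Myr overall.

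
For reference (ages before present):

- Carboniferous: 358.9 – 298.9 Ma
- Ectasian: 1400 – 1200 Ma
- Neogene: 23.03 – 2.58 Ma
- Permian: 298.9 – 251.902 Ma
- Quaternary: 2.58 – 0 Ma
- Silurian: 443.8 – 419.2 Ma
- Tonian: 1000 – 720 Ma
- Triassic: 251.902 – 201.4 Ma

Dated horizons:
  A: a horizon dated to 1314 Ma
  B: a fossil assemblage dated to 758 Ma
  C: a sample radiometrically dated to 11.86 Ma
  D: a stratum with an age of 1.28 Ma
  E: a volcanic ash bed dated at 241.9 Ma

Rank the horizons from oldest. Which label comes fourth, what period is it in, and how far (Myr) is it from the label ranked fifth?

C, in the Neogene; 10.58 million years to D

Larger Ma means older, so oldest first: A 1314 > B 758 > E 241.9 > C 11.86 > D 1.28.
Counting 4 along gives C (11.86 Ma); the excerpt puts that inside the Neogene, 23.03–2.58 Ma.
Next in line is D (1.28 Ma), and 11.86 − 1.28 = 10.58 Myr.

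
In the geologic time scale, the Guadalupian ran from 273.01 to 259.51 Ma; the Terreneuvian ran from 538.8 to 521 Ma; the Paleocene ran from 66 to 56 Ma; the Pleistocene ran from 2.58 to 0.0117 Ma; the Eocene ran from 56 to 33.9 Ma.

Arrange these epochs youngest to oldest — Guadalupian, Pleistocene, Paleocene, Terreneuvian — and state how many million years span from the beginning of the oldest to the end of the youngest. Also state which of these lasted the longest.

Pleistocene → Paleocene → Guadalupian → Terreneuvian; total span 538.7883 Myr; longest is Terreneuvian

Start ages (Ma): Terreneuvian 538.8, Guadalupian 273.01, Paleocene 66, Pleistocene 2.58.
Ordered youngest to oldest: Pleistocene, Paleocene, Guadalupian, Terreneuvian.
Span = 538.8 − 0.0117 = 538.7883 Myr.
Durations: Pleistocene 2.5683, Paleocene 10, Terreneuvian 17.8, Guadalupian 13.5 → longest is Terreneuvian (17.8 Myr).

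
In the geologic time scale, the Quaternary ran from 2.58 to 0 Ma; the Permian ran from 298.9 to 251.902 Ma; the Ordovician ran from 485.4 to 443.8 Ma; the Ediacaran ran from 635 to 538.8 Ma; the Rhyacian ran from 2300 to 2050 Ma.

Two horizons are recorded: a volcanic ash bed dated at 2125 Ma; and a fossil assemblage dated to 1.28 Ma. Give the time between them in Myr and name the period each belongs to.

2123.72 million years apart; the first in the Rhyacian, the second in the Quaternary

Elapsed time: 2125 − 1.28 = 2123.72 Myr.
2125 Ma lies within 2300–2050 Ma: Rhyacian.
1.28 Ma lies within 2.58–0 Ma: Quaternary.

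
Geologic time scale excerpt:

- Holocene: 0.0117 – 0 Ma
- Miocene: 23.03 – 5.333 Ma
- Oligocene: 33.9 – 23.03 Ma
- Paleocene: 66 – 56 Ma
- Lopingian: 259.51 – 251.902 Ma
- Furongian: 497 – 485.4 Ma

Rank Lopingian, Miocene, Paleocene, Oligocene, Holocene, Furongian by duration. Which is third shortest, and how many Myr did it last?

Durations: Lopingian 7.608; Miocene 17.697; Paleocene 10; Oligocene 10.87; Holocene 0.0117; Furongian 11.6 Myr.
Sorted shortest-first: Holocene (0.0117), Lopingian (7.608), Paleocene (10), Oligocene (10.87), Furongian (11.6), Miocene (17.697).
The third shortest is Paleocene at 10 Myr.

Paleocene, 10 million years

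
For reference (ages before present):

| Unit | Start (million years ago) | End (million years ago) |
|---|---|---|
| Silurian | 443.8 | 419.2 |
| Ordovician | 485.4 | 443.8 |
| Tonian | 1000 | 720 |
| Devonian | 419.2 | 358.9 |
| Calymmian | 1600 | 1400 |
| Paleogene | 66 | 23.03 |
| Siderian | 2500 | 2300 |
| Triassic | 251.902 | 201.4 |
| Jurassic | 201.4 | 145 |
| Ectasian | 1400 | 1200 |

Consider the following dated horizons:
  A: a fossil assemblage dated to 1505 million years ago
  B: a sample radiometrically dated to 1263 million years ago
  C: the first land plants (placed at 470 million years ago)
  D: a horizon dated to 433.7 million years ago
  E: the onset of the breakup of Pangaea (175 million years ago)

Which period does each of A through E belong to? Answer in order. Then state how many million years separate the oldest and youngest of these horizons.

A — Calymmian; B — Ectasian; C — Ordovician; D — Silurian; E — Jurassic; span 1330 million years

A: 1505 Ma lies in 1600–1400 Ma, so Calymmian.
B: 1263 Ma lies in 1400–1200 Ma, so Ectasian.
C: 470 Ma lies in 485.4–443.8 Ma, so Ordovician.
D: 433.7 Ma lies in 443.8–419.2 Ma, so Silurian.
E: 175 Ma lies in 201.4–145 Ma, so Jurassic.
Oldest = 1505 Ma, youngest = 175 Ma → span 1330 Myr.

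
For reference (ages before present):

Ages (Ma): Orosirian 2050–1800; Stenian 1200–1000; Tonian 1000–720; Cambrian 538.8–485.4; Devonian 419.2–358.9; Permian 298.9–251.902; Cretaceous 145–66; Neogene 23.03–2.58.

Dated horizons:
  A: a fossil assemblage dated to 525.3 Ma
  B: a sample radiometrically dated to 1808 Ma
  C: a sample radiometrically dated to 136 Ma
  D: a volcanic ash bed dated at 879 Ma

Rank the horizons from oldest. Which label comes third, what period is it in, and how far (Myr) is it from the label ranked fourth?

Sorted oldest-first by Ma: B (1808), D (879), A (525.3), C (136).
The third oldest is A at 525.3 Ma, which lies in 538.8–485.4 Ma: the Cambrian.
The fourth oldest is C at 136 Ma; separation = |525.3 − 136| = 389.3 Myr.

A, in the Cambrian; 389.3 million years to C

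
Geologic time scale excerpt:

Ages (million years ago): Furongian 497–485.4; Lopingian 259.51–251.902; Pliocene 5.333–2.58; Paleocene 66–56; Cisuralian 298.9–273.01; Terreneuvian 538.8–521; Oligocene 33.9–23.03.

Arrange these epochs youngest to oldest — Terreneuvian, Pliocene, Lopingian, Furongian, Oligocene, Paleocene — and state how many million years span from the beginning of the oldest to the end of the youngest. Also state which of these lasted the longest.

Pliocene → Oligocene → Paleocene → Lopingian → Furongian → Terreneuvian; total span 536.22 Myr; longest is Terreneuvian

From the excerpt: Terreneuvian 538.8–521; Pliocene 5.333–2.58; Lopingian 259.51–251.902; Furongian 497–485.4; Oligocene 33.9–23.03; Paleocene 66–56 (Ma).
Larger Ma is earlier, so the oldest is Terreneuvian and the youngest is Pliocene; youngest to oldest: Pliocene, Oligocene, Paleocene, Lopingian, Furongian, Terreneuvian.
Oldest start 538.8 minus youngest end 2.58 gives 536.22 Myr overall.
Individual lengths (start − end): Oligocene 10.87; Terreneuvian 17.8; Furongian 11.6; Pliocene 2.753; Lopingian 7.608; Paleocene 10. The largest is Terreneuvian at 17.8 Myr.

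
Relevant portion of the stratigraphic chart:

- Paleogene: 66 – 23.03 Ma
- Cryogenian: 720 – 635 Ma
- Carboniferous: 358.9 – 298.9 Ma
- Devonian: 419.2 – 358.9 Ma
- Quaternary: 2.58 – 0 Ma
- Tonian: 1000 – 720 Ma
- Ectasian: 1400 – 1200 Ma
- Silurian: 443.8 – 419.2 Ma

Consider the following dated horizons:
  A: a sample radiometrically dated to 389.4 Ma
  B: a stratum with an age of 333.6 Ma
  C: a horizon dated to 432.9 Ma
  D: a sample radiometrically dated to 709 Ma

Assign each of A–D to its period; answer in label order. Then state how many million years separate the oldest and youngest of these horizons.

A — Devonian; B — Carboniferous; C — Silurian; D — Cryogenian; span 375.4 million years

Match each age against the start–end ranges in the excerpt: A = 389.4 Ma → Devonian (419.2–358.9); B = 333.6 Ma → Carboniferous (358.9–298.9); C = 432.9 Ma → Silurian (443.8–419.2); D = 709 Ma → Cryogenian (720–635).
The largest age is 709 Ma and the smallest is 333.6 Ma; their difference is 375.4 Myr.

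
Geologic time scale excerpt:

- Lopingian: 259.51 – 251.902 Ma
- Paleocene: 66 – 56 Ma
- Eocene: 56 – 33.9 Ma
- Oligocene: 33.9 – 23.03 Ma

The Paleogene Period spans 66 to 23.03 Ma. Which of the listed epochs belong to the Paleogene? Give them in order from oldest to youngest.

Epochs with both bounds inside 66–23.03 Ma: Paleocene (66–56), Eocene (56–33.9), Oligocene (33.9–23.03).

Paleocene, Eocene, Oligocene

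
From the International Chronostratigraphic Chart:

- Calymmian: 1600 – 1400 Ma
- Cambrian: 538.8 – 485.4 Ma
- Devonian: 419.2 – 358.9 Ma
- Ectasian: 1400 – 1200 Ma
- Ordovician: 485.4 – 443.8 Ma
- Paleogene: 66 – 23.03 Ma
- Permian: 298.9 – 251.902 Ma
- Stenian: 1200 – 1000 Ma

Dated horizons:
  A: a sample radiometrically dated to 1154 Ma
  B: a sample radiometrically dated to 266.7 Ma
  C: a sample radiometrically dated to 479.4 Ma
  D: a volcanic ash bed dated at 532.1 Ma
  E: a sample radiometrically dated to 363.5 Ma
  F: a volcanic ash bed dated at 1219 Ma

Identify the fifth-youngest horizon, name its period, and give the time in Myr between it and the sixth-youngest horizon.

A, in the Stenian; 65 million years to F

Smaller Ma means younger, so youngest first: B 266.7 < E 363.5 < C 479.4 < D 532.1 < A 1154 < F 1219.
Counting 5 along gives A (1154 Ma); the excerpt puts that inside the Stenian, 1200–1000 Ma.
Next in line is F (1219 Ma), and 1219 − 1154 = 65 Myr.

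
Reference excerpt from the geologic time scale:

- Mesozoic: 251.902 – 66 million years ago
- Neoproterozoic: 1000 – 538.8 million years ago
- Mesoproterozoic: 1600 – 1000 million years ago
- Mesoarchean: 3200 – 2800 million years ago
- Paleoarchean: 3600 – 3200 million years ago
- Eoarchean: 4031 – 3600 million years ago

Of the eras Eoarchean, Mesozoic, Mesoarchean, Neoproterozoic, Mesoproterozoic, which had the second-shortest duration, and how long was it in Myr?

Durations: Eoarchean 431; Mesozoic 185.902; Mesoarchean 400; Neoproterozoic 461.2; Mesoproterozoic 600 Myr.
Sorted shortest-first: Mesozoic (185.902), Mesoarchean (400), Eoarchean (431), Neoproterozoic (461.2), Mesoproterozoic (600).
The second shortest is Mesoarchean at 400 Myr.

Mesoarchean, 400 million years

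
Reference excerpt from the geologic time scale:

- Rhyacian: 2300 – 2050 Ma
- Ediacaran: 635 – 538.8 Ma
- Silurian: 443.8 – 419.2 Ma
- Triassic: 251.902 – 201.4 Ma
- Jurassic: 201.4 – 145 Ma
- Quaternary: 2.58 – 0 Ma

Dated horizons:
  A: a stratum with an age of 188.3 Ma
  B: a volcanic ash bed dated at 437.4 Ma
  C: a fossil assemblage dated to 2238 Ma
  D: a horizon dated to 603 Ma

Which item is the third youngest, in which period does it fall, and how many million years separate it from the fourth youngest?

D, in the Ediacaran; 1635 million years to C

Sorted youngest-first by Ma: A (188.3), B (437.4), D (603), C (2238).
The third youngest is D at 603 Ma, which lies in 635–538.8 Ma: the Ediacaran.
The fourth youngest is C at 2238 Ma; separation = |603 − 2238| = 1635 Myr.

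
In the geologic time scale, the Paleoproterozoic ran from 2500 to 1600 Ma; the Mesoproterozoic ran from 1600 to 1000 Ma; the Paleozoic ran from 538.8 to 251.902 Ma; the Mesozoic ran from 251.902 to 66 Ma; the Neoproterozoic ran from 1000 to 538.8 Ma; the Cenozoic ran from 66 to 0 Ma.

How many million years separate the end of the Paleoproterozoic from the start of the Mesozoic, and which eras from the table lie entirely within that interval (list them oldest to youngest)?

End of Paleoproterozoic = 1600 Ma; start of Mesozoic = 251.902 Ma.
Gap = 1600 − 251.902 = 1348.098 Myr.
Eras wholly inside 1600–251.902 Ma: Mesoproterozoic (1600–1000), Neoproterozoic (1000–538.8), Paleozoic (538.8–251.902).

1348.098 million years; Mesoproterozoic, Neoproterozoic, Paleozoic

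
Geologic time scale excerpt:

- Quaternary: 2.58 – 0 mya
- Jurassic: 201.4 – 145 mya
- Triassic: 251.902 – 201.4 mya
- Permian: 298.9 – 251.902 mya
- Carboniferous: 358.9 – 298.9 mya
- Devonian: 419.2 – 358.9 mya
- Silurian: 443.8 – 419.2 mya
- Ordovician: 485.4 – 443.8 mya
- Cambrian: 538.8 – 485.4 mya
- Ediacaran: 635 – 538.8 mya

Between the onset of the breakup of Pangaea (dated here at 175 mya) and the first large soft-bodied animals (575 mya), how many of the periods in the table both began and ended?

The older date is 575 Ma and the younger is 175 Ma.
Periods with start < 575 and end > 175 Ma: Cambrian (538.8–485.4), Ordovician (485.4–443.8), Silurian (443.8–419.2), Devonian (419.2–358.9), Carboniferous (358.9–298.9), Permian (298.9–251.902), Triassic (251.902–201.4).
That is 7 complete periods.

7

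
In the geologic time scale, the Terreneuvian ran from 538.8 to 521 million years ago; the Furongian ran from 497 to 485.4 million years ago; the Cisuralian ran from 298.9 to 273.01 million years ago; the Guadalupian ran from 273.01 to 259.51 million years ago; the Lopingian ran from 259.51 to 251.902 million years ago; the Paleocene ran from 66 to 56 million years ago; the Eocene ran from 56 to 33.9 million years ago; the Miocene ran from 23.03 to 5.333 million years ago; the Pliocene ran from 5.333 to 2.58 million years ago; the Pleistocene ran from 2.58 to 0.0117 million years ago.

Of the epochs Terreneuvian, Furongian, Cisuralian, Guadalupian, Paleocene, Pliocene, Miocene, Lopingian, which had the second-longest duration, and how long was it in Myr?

Start − end for each: Terreneuvian 538.8 − 521 = 17.8; Furongian 497 − 485.4 = 11.6; Cisuralian 298.9 − 273.01 = 25.89; Guadalupian 273.01 − 259.51 = 13.5; Paleocene 66 − 56 = 10; Pliocene 5.333 − 2.58 = 2.753; Miocene 23.03 − 5.333 = 17.697; Lopingian 259.51 − 251.902 = 7.608.
Ranking these from longest: Cisuralian > Terreneuvian > Miocene > Guadalupian > Furongian > Paleocene > Lopingian > Pliocene.
Position 2 in that ranking is Terreneuvian, which lasted 17.8 Myr.

Terreneuvian, 17.8 million years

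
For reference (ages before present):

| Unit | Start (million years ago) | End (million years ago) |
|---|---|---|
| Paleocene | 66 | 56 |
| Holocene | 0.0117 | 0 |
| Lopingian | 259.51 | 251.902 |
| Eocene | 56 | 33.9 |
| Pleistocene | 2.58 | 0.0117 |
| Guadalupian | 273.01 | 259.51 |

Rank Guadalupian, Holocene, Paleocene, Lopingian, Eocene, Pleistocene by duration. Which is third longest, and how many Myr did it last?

Durations: Guadalupian 13.5; Holocene 0.0117; Paleocene 10; Lopingian 7.608; Eocene 22.1; Pleistocene 2.5683 Myr.
Sorted longest-first: Eocene (22.1), Guadalupian (13.5), Paleocene (10), Lopingian (7.608), Pleistocene (2.5683), Holocene (0.0117).
The third longest is Paleocene at 10 Myr.

Paleocene, 10 million years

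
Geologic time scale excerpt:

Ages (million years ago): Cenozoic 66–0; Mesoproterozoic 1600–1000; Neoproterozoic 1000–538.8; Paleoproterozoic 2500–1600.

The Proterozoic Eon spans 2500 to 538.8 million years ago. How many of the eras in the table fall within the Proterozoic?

Eras inside 2500–538.8 Ma: Paleoproterozoic, Mesoproterozoic, Neoproterozoic — 3 in total.

3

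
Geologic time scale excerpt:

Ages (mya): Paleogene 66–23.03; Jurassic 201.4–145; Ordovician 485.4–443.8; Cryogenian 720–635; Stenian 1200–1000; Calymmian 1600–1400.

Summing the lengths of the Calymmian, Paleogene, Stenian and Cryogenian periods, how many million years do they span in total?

Each duration: Calymmian = 200; Paleogene = 42.97; Stenian = 200; Cryogenian = 85.
Sum: 200 + 42.97 + 200 + 85 = 527.97 Myr.

527.97 million years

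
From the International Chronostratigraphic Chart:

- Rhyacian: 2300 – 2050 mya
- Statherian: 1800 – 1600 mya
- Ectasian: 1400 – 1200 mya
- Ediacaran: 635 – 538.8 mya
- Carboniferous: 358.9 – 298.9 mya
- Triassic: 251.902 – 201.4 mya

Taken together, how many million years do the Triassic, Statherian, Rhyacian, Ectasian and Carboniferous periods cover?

760.502 million years

Each duration: Triassic = 50.502; Statherian = 200; Rhyacian = 250; Ectasian = 200; Carboniferous = 60.
Sum: 50.502 + 200 + 250 + 200 + 60 = 760.502 Myr.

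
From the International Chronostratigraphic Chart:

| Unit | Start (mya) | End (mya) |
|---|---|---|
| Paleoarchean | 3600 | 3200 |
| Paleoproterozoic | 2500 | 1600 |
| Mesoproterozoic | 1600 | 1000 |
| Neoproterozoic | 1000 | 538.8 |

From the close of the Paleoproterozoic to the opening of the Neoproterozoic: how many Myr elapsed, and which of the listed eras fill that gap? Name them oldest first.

600 million years; Mesoproterozoic

The Paleoproterozoic closes at 1600 Ma and the Neoproterozoic opens at 1000 Ma, so the interval is 1600 − 1000 = 600 Myr.
An era fits inside if it starts at or after 1600 Ma and ends at or before 1000 Ma; oldest first that gives Mesoproterozoic.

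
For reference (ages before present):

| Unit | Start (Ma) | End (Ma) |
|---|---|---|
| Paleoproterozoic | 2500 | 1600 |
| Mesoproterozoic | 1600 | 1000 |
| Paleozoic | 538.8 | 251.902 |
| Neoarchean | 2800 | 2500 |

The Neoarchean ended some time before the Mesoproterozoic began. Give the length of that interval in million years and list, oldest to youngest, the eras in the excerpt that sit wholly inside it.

900 million years; Paleoproterozoic

End of Neoarchean = 2500 Ma; start of Mesoproterozoic = 1600 Ma.
Gap = 2500 − 1600 = 900 Myr.
Eras wholly inside 2500–1600 Ma: Paleoproterozoic (2500–1600).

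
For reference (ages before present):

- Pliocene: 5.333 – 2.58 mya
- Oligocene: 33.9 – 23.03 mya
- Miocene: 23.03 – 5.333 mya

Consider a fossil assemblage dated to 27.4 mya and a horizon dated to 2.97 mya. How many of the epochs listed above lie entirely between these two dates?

The older date is 27.4 Ma and the younger is 2.97 Ma.
Epochs with start < 27.4 and end > 2.97 Ma: Miocene (23.03–5.333).
That is 1 complete epoch.

1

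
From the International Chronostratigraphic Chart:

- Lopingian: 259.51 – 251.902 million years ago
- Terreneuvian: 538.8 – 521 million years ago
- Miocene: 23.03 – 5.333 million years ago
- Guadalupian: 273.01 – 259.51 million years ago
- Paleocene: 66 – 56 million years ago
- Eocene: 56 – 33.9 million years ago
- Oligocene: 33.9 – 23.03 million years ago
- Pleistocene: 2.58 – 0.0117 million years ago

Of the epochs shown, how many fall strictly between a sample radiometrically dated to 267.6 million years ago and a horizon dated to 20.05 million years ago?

4

The older date is 267.6 Ma and the younger is 20.05 Ma.
Epochs with start < 267.6 and end > 20.05 Ma: Lopingian (259.51–251.902), Paleocene (66–56), Eocene (56–33.9), Oligocene (33.9–23.03).
That is 4 complete epochs.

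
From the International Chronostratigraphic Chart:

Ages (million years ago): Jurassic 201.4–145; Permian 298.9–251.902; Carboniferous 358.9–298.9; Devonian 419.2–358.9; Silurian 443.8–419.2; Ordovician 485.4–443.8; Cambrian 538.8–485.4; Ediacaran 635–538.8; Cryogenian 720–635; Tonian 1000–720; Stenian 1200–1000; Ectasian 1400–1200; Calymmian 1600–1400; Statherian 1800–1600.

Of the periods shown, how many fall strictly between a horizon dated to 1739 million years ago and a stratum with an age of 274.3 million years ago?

11

The older date is 1739 Ma and the younger is 274.3 Ma.
Periods with start < 1739 and end > 274.3 Ma: Calymmian (1600–1400), Ectasian (1400–1200), Stenian (1200–1000), Tonian (1000–720), Cryogenian (720–635), Ediacaran (635–538.8), Cambrian (538.8–485.4), Ordovician (485.4–443.8), Silurian (443.8–419.2), Devonian (419.2–358.9), Carboniferous (358.9–298.9).
That is 11 complete periods.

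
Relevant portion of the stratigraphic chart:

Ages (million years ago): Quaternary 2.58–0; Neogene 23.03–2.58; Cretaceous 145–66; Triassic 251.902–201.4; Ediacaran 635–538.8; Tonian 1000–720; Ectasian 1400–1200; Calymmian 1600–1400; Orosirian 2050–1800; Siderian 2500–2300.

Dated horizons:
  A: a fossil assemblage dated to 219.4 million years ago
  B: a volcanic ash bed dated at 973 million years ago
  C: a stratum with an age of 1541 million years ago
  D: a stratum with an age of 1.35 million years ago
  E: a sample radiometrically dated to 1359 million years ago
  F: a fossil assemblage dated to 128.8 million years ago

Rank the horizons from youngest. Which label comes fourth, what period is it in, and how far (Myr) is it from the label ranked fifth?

Sorted youngest-first by Ma: D (1.35), F (128.8), A (219.4), B (973), E (1359), C (1541).
The fourth youngest is B at 973 Ma, which lies in 1000–720 Ma: the Tonian.
The fifth youngest is E at 1359 Ma; separation = |973 − 1359| = 386 Myr.

B, in the Tonian; 386 million years to E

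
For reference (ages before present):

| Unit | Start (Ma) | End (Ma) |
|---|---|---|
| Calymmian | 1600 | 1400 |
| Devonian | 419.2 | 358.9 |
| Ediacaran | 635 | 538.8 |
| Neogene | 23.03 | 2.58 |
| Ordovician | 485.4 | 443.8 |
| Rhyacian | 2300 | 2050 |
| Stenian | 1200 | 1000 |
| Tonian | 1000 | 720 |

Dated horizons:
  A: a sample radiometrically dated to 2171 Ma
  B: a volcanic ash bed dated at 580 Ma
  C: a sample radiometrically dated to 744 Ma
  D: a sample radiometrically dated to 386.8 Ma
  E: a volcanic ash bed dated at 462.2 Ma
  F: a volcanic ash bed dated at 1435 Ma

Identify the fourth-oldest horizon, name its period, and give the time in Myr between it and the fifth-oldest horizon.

Larger Ma means older, so oldest first: A 2171 > F 1435 > C 744 > B 580 > E 462.2 > D 386.8.
Counting 4 along gives B (580 Ma); the excerpt puts that inside the Ediacaran, 635–538.8 Ma.
Next in line is E (462.2 Ma), and 580 − 462.2 = 117.8 Myr.

B, in the Ediacaran; 117.8 million years to E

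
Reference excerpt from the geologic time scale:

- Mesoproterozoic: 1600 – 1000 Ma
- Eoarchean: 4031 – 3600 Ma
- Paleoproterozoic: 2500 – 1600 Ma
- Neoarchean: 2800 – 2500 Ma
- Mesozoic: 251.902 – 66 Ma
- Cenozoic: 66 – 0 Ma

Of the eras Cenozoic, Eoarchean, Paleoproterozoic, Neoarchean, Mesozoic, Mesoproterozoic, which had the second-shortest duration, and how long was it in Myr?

Mesozoic, 185.902 million years

Durations: Cenozoic 66; Eoarchean 431; Paleoproterozoic 900; Neoarchean 300; Mesozoic 185.902; Mesoproterozoic 600 Myr.
Sorted shortest-first: Cenozoic (66), Mesozoic (185.902), Neoarchean (300), Eoarchean (431), Mesoproterozoic (600), Paleoproterozoic (900).
The second shortest is Mesozoic at 185.902 Myr.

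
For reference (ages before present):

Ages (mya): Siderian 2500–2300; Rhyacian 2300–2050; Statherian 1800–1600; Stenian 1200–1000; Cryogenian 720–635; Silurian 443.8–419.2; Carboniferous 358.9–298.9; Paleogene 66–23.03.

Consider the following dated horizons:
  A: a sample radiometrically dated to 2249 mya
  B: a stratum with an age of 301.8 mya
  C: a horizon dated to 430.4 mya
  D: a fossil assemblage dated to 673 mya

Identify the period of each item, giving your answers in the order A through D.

A — Rhyacian; B — Carboniferous; C — Silurian; D — Cryogenian

A: 2249 Ma lies in 2300–2050 Ma, so Rhyacian.
B: 301.8 Ma lies in 358.9–298.9 Ma, so Carboniferous.
C: 430.4 Ma lies in 443.8–419.2 Ma, so Silurian.
D: 673 Ma lies in 720–635 Ma, so Cryogenian.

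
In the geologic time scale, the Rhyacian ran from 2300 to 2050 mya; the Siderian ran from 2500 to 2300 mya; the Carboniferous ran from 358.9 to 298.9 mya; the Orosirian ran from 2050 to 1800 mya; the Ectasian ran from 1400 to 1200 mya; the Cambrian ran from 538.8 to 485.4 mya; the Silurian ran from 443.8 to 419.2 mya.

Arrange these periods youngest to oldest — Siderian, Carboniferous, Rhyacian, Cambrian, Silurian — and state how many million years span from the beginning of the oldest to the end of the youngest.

Carboniferous, Silurian, Cambrian, Rhyacian, Siderian; total span 2201.1 Myr

Start ages (Ma): Siderian 2500, Rhyacian 2300, Cambrian 538.8, Silurian 443.8, Carboniferous 358.9.
Ordered youngest to oldest: Carboniferous, Silurian, Cambrian, Rhyacian, Siderian.
Span = 2500 − 298.9 = 2201.1 Myr.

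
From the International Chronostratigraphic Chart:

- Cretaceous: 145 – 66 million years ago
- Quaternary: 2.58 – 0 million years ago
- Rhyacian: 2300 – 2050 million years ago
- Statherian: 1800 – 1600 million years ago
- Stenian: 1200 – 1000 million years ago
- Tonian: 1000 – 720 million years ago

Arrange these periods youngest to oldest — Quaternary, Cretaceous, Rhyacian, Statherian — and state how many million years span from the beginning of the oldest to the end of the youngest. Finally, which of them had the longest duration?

Quaternary, Cretaceous, Statherian, Rhyacian; total span 2300 Myr; longest is Rhyacian

Start ages (Ma): Rhyacian 2300, Statherian 1800, Cretaceous 145, Quaternary 2.58.
Ordered youngest to oldest: Quaternary, Cretaceous, Statherian, Rhyacian.
Span = 2300 − 0 = 2300 Myr.
Durations: Rhyacian 250, Cretaceous 79, Quaternary 2.58, Statherian 200 → longest is Rhyacian (250 Myr).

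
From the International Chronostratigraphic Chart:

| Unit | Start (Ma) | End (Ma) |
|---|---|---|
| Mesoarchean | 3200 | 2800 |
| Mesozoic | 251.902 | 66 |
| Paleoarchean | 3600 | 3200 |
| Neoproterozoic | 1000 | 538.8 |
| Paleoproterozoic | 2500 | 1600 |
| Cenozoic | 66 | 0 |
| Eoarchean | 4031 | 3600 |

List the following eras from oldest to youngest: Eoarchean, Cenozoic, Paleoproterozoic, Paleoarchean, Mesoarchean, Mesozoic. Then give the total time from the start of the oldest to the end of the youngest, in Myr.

Eoarchean → Paleoarchean → Mesoarchean → Paleoproterozoic → Mesozoic → Cenozoic; total span 4031 Myr

Start ages (Ma): Eoarchean 4031, Paleoarchean 3600, Mesoarchean 3200, Paleoproterozoic 2500, Mesozoic 251.902, Cenozoic 66.
Ordered oldest to youngest: Eoarchean, Paleoarchean, Mesoarchean, Paleoproterozoic, Mesozoic, Cenozoic.
Span = 4031 − 0 = 4031 Myr.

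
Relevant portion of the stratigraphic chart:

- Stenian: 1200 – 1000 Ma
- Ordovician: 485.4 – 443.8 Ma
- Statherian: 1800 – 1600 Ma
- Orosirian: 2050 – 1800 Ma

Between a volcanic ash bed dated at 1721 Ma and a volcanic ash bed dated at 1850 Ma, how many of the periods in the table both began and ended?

The older date is 1850 Ma and the younger is 1721 Ma.
No period both begins after 1850 Ma and ends before 1721 Ma, so the count is 0.

0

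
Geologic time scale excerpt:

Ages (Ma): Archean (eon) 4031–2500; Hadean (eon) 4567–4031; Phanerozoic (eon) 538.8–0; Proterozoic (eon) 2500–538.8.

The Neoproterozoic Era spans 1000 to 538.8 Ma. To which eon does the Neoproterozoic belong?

The Neoproterozoic (1000–538.8 Ma) lies entirely within 2500–538.8 Ma, the Proterozoic Eon.

Proterozoic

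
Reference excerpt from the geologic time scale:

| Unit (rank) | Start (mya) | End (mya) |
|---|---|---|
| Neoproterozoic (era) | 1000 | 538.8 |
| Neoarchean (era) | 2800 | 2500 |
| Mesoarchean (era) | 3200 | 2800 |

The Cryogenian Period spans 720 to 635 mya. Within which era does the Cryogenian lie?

The Cryogenian (720–635 Ma) lies entirely within 1000–538.8 Ma, the Neoproterozoic Era.

Neoproterozoic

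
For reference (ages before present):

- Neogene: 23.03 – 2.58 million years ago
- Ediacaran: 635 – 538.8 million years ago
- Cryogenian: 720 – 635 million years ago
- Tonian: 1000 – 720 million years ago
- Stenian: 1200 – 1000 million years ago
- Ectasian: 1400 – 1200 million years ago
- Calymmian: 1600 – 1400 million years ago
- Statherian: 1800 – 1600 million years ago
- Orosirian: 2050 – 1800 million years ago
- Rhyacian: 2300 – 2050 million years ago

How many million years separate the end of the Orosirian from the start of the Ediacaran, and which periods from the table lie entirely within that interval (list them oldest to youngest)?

The Orosirian closes at 1800 Ma and the Ediacaran opens at 635 Ma, so the interval is 1800 − 635 = 1165 Myr.
A period fits inside if it starts at or after 1800 Ma and ends at or before 635 Ma; oldest first that gives Statherian, Calymmian, Ectasian, Stenian, Tonian, Cryogenian.

1165 million years; Statherian, Calymmian, Ectasian, Stenian, Tonian, Cryogenian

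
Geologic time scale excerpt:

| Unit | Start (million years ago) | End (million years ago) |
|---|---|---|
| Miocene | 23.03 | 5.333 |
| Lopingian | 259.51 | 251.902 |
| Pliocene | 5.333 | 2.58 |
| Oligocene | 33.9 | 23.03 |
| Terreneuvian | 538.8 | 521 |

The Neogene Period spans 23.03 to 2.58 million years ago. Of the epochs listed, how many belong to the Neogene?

Epochs inside 23.03–2.58 Ma: Miocene, Pliocene — 2 in total.

2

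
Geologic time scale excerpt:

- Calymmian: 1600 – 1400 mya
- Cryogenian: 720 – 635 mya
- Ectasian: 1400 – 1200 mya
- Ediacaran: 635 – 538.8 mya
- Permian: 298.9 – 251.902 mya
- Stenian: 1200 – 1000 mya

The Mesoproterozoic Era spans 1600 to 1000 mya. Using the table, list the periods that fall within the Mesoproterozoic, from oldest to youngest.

Calymmian, Ectasian, Stenian

Periods with both bounds inside 1600–1000 Ma: Calymmian (1600–1400), Ectasian (1400–1200), Stenian (1200–1000).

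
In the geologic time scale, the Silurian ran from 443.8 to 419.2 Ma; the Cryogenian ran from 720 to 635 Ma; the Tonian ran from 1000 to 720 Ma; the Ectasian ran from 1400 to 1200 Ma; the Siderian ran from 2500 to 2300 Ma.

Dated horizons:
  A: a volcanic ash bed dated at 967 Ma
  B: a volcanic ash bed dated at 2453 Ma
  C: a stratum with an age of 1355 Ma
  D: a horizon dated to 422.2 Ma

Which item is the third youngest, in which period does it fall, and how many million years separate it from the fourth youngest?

Smaller Ma means younger, so youngest first: D 422.2 < A 967 < C 1355 < B 2453.
Counting 3 along gives C (1355 Ma); the excerpt puts that inside the Ectasian, 1400–1200 Ma.
Next in line is B (2453 Ma), and 2453 − 1355 = 1098 Myr.

C, in the Ectasian; 1098 million years to B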